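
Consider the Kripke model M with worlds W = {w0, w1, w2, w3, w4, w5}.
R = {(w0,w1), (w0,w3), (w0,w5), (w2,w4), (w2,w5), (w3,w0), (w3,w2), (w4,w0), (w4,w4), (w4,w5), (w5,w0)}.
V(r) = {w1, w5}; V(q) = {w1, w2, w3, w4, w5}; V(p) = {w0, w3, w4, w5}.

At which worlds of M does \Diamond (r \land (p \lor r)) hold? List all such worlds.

w0, w2, w4

Let φ = \Diamond (r \land (p \lor r)). Evaluate φ at each world:
  w0 (successors {w1, w3, w5}): φ is true.
  w1 (successors ∅): φ is false.
  w2 (successors {w4, w5}): φ is true.
  w3 (successors {w0, w2}): φ is false.
  w4 (successors {w0, w4, w5}): φ is true.
  w5 (successors {w0}): φ is false.
For instance, at w0:
  At w0: \Diamond (r \land (p \lor r)) requires r \land (p \lor r) at some successor in {w1, w3, w5}.
    r \land (p \lor r) holds at w1, so \Diamond (r \land (p \lor r)) is true at w0.
Satisfying worlds: {w0, w2, w4}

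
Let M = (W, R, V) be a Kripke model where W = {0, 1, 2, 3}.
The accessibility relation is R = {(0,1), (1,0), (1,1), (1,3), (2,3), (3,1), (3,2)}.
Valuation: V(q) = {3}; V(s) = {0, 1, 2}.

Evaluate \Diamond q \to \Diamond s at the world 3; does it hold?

At 3: \Diamond q is false, \Diamond s is true, so \Diamond q \to \Diamond s is true.
  At 3: \Diamond q requires q at some successor in {1, 2}.
    At 1: q is false.
    At 2: q is false.
  So \Diamond q is false at 3.
  At 3: \Diamond s requires s at some successor in {1, 2}.
    s holds at 1, so \Diamond s is true at 3.

Yes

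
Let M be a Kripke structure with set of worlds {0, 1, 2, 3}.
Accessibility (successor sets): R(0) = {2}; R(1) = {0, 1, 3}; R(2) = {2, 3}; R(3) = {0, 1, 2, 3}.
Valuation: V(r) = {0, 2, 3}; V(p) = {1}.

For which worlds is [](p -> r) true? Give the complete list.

0, 2

Recall that []ψ holds at a world iff ψ holds at every accessible world, and <>ψ holds iff ψ holds at some accessible world.
Let φ = [](p -> r). Evaluate φ at each world:
  0 (successors {2}): φ is true.
  1 (successors {0, 1, 3}): φ is false.
  2 (successors {2, 3}): φ is true.
  3 (successors {0, 1, 2, 3}): φ is false.
For instance, at 2:
  At 2: [](p -> r) requires p -> r at every successor {2, 3}.
    At 2: p -> r is true.
    At 3: p -> r is true.
  So [](p -> r) is true at 2.
Satisfying worlds: {0, 2}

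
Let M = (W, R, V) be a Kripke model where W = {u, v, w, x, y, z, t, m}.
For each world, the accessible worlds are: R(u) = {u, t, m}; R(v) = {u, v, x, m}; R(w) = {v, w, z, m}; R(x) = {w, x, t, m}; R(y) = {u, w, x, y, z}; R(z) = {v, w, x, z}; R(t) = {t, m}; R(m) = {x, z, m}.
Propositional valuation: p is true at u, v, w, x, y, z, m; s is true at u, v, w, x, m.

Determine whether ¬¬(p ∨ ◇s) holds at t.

Recall that ◇ψ holds at a world iff ψ holds at some accessible world.
At t: ¬(p ∨ ◇s) is false, so ¬¬(p ∨ ◇s) is true.
  At t: p ∨ ◇s is true, so ¬(p ∨ ◇s) is false.
    At t: p is false, ◇s is true, so p ∨ ◇s is true.
      At t: ◇s requires s at some successor in {t, m}.
        s holds at m, so ◇s is true at t.

Yes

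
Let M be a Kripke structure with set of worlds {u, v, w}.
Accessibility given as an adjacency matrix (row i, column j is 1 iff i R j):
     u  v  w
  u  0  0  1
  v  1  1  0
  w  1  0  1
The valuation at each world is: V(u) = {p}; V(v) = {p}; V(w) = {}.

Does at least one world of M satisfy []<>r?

No

Let φ = []<>r. Evaluate φ at each world:
  u (successors {w}): φ is false.
  v (successors {u, v}): φ is false.
  w (successors {u, w}): φ is false.
For instance, at w:
  At w: []<>r requires <>r at every successor {u, w}.
    <>r fails at u, so []<>r is false at w.
      At u: <>r requires r at some successor in {w}.
        At w: r is false.
      So <>r is false at u.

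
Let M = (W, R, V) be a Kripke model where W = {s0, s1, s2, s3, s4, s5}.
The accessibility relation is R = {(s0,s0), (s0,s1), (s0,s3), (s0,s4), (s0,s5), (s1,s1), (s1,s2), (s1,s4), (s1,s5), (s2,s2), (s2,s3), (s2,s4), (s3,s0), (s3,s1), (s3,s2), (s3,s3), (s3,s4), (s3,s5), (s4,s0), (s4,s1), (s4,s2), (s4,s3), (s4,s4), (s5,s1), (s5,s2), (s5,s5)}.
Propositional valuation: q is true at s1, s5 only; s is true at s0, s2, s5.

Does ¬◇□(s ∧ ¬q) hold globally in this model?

Yes

Let φ = ¬◇□(s ∧ ¬q). Evaluate φ at each world:
  s0 (successors {s0, s1, s3, s4, s5}): φ is true.
  s1 (successors {s1, s2, s4, s5}): φ is true.
  s2 (successors {s2, s3, s4}): φ is true.
  s3 (successors {s0, s1, s2, s3, s4, s5}): φ is true.
  s4 (successors {s0, s1, s2, s3, s4}): φ is true.
  s5 (successors {s1, s2, s5}): φ is true.
For instance, at s0:
  At s0: ◇□(s ∧ ¬q) is false, so ¬◇□(s ∧ ¬q) is true.
    At s0: ◇□(s ∧ ¬q) requires □(s ∧ ¬q) at some successor in {s0, s1, s3, s4, s5}.
      At s0: □(s ∧ ¬q) is false.
      At s1: □(s ∧ ¬q) is false.
      At s3: □(s ∧ ¬q) is false.
      At s4: □(s ∧ ¬q) is false.
      At s5: □(s ∧ ¬q) is false.
    So ◇□(s ∧ ¬q) is false at s0.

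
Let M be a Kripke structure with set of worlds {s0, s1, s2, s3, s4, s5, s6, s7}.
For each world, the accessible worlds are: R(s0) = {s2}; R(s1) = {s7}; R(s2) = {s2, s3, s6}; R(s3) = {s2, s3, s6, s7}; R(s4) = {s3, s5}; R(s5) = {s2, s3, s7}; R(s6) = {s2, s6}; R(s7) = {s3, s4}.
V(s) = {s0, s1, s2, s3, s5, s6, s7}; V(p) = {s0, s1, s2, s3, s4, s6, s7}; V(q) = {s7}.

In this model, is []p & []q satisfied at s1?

At s1: []p is true, []q is true, so []p & []q is true.
  At s1: []p requires p at every successor {s7}.
    At s7: p is true.
  So []p is true at s1.
  At s1: []q requires q at every successor {s7}.
    At s7: q is true.
  So []q is true at s1.

Yes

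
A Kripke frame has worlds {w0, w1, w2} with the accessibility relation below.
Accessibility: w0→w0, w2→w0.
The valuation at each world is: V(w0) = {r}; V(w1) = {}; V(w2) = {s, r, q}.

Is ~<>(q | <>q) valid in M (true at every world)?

Let φ = ~<>(q | <>q). Evaluate φ at each world:
  w0 (successors {w0}): φ is true.
  w1 (successors ∅): φ is true.
  w2 (successors {w0}): φ is true.
For instance, at w0:
  At w0: <>(q | <>q) is false, so ~<>(q | <>q) is true.
    At w0: <>(q | <>q) requires q | <>q at some successor in {w0}.
      At w0: q | <>q is false.
    So <>(q | <>q) is false at w0.

Yes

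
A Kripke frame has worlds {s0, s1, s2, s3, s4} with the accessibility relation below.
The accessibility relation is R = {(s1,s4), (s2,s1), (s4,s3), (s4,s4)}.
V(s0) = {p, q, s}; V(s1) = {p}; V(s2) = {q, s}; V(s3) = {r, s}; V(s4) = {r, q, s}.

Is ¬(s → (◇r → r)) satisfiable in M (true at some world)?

Recall that ◇ψ holds at a world iff ψ holds at some accessible world.
Let φ = ¬(s → (◇r → r)). Evaluate φ at each world:
  s0 (successors ∅): φ is false.
  s1 (successors {s4}): φ is false.
  s2 (successors {s1}): φ is false.
  s3 (successors ∅): φ is false.
  s4 (successors {s3, s4}): φ is false.
For instance, at s4:
  At s4: s → (◇r → r) is true, so ¬(s → (◇r → r)) is false.
    At s4: s is true, ◇r → r is true, so s → (◇r → r) is true.
      At s4: ◇r is true, r is true, so ◇r → r is true.

No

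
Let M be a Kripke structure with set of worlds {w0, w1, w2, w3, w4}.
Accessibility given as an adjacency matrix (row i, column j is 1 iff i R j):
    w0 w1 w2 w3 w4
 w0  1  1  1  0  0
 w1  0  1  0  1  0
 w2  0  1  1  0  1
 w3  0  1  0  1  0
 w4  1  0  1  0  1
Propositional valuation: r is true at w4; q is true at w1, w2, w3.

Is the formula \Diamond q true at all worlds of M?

Recall that \Diamond ψ holds at a world iff ψ holds at some accessible world.
Let φ = \Diamond q. Evaluate φ at each world:
  w0 (successors {w0, w1, w2}): φ is true.
  w1 (successors {w1, w3}): φ is true.
  w2 (successors {w1, w2, w4}): φ is true.
  w3 (successors {w1, w3}): φ is true.
  w4 (successors {w0, w2, w4}): φ is true.
For instance, at w1:
  At w1: \Diamond q requires q at some successor in {w1, w3}.
    q holds at w1, so \Diamond q is true at w1.

Yes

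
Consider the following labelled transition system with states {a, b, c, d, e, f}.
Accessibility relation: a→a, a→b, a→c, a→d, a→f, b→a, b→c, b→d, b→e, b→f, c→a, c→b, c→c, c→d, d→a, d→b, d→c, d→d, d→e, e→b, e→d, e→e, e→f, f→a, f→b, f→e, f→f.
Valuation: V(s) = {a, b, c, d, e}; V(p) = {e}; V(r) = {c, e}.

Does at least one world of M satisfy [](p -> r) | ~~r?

Yes

Recall that []ψ holds at a world iff ψ holds at every accessible world, and <>ψ holds iff ψ holds at some accessible world.
Let φ = [](p -> r) | ~~r. Evaluate φ at each world:
  a (successors {a, b, c, d, f}): φ is true.
  b (successors {a, c, d, e, f}): φ is true.
  c (successors {a, b, c, d}): φ is true.
  d (successors {a, b, c, d, e}): φ is true.
  e (successors {b, d, e, f}): φ is true.
  f (successors {a, b, e, f}): φ is true.
Detail at a (witness):
  At a: [](p -> r) is true, ~~r is false, so [](p -> r) | ~~r is true.
    At a: [](p -> r) requires p -> r at every successor {a, b, c, d, f}.
      At a: p -> r is true.
      At b: p -> r is true.
      At c: p -> r is true.
      At d: p -> r is true.
      At f: p -> r is true.
    So [](p -> r) is true at a.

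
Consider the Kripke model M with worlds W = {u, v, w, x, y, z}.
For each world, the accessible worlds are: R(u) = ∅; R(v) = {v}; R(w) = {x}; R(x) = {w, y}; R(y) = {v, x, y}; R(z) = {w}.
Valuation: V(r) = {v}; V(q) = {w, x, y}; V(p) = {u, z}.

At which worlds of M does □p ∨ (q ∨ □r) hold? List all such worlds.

u, v, w, x, y

Let φ = □p ∨ (q ∨ □r). Evaluate φ at each world:
  u (successors ∅): φ is true.
  v (successors {v}): φ is true.
  w (successors {x}): φ is true.
  x (successors {w, y}): φ is true.
  y (successors {v, x, y}): φ is true.
  z (successors {w}): φ is false.
For instance, at v:
  At v: □p is false, q ∨ □r is true, so □p ∨ (q ∨ □r) is true.
    At v: □p requires p at every successor {v}.
      p fails at v, so □p is false at v.
    At v: q is false, □r is true, so q ∨ □r is true.
      At v: □r requires r at every successor {v}.
        At v: r is true.
      So □r is true at v.
Satisfying worlds: {u, v, w, x, y}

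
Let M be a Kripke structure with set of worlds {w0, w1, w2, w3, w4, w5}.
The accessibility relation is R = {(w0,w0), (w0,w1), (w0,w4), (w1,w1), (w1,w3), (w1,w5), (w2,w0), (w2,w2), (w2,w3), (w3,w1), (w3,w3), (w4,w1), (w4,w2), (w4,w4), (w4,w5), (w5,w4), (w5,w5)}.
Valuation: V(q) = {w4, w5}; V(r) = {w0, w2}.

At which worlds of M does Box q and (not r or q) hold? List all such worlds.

Let φ = Box q and (not r or q). Evaluate φ at each world:
  w0 (successors {w0, w1, w4}): φ is false.
  w1 (successors {w1, w3, w5}): φ is false.
  w2 (successors {w0, w2, w3}): φ is false.
  w3 (successors {w1, w3}): φ is false.
  w4 (successors {w1, w2, w4, w5}): φ is false.
  w5 (successors {w4, w5}): φ is true.
For instance, at w1:
  At w1: Box q is false, not r or q is true, so Box q and (not r or q) is false.
    At w1: Box q requires q at every successor {w1, w3, w5}.
      q fails at w1, so Box q is false at w1.
Satisfying worlds: {w5}

w5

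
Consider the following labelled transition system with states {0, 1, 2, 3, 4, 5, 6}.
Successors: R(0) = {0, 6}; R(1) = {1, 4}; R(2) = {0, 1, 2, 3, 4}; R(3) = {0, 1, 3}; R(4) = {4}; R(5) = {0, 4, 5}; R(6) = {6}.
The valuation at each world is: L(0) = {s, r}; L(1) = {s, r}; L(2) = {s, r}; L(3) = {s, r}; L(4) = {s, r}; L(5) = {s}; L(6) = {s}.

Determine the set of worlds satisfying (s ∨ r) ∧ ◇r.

0, 1, 2, 3, 4, 5

Let φ = (s ∨ r) ∧ ◇r. Evaluate φ at each world:
  0 (successors {0, 6}): φ is true.
  1 (successors {1, 4}): φ is true.
  2 (successors {0, 1, 2, 3, 4}): φ is true.
  3 (successors {0, 1, 3}): φ is true.
  4 (successors {4}): φ is true.
  5 (successors {0, 4, 5}): φ is true.
  6 (successors {6}): φ is false.
For instance, at 3:
  At 3: s ∨ r is true, ◇r is true, so (s ∨ r) ∧ ◇r is true.
    At 3: ◇r requires r at some successor in {0, 1, 3}.
      r holds at 0, so ◇r is true at 3.
Satisfying worlds: {0, 1, 2, 3, 4, 5}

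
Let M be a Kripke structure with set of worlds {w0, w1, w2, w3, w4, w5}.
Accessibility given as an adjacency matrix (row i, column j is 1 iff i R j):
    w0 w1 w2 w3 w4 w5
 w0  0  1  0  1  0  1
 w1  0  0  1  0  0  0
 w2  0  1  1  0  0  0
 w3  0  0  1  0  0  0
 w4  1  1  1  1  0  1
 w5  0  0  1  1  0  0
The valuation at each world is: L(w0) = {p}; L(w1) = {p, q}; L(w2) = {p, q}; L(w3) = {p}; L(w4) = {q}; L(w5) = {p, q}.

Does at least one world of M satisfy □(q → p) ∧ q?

Yes

Let φ = □(q → p) ∧ q. Evaluate φ at each world:
  w0 (successors {w1, w3, w5}): φ is false.
  w1 (successors {w2}): φ is true.
  w2 (successors {w1, w2}): φ is true.
  w3 (successors {w2}): φ is false.
  w4 (successors {w0, w1, w2, w3, w5}): φ is true.
  w5 (successors {w2, w3}): φ is true.
Detail at w1 (witness):
  At w1: □(q → p) is true, q is true, so □(q → p) ∧ q is true.
    At w1: □(q → p) requires q → p at every successor {w2}.
      At w2: q → p is true.
    So □(q → p) is true at w1.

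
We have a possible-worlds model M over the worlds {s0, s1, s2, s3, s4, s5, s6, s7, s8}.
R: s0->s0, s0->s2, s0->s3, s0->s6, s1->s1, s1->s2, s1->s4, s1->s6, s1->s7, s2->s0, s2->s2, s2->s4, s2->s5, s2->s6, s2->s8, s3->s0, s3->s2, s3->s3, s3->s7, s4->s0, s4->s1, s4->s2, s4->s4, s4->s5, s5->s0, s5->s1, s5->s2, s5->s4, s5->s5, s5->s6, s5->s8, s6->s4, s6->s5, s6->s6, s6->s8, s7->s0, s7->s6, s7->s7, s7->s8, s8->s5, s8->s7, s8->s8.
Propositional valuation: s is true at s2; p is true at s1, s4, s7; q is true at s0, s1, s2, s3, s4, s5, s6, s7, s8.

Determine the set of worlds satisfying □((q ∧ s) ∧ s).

Let φ = □((q ∧ s) ∧ s). Evaluate φ at each world:
  s0 (successors {s0, s2, s3, s6}): φ is false.
  s1 (successors {s1, s2, s4, s6, s7}): φ is false.
  s2 (successors {s0, s2, s4, s5, s6, s8}): φ is false.
  s3 (successors {s0, s2, s3, s7}): φ is false.
  s4 (successors {s0, s1, s2, s4, s5}): φ is false.
  s5 (successors {s0, s1, s2, s4, s5, s6, s8}): φ is false.
  s6 (successors {s4, s5, s6, s8}): φ is false.
  s7 (successors {s0, s6, s7, s8}): φ is false.
  s8 (successors {s5, s7, s8}): φ is false.
For instance, at s1:
  At s1: □((q ∧ s) ∧ s) requires (q ∧ s) ∧ s at every successor {s1, s2, s4, s6, s7}.
    (q ∧ s) ∧ s fails at s1, so □((q ∧ s) ∧ s) is false at s1.
Satisfying worlds: none.

none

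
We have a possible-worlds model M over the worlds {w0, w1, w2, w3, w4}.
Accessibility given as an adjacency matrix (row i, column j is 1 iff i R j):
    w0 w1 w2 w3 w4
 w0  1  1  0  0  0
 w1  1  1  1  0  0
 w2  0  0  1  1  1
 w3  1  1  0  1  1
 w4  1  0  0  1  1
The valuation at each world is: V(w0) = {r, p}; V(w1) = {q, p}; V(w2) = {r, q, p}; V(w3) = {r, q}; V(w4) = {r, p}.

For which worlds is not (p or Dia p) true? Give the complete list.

none

Recall that Dia ψ holds at a world iff ψ holds at some accessible world.
Let φ = not (p or Dia p). Evaluate φ at each world:
  w0 (successors {w0, w1}): φ is false.
  w1 (successors {w0, w1, w2}): φ is false.
  w2 (successors {w2, w3, w4}): φ is false.
  w3 (successors {w0, w1, w3, w4}): φ is false.
  w4 (successors {w0, w3, w4}): φ is false.
For instance, at w3:
  At w3: p or Dia p is true, so not (p or Dia p) is false.
    At w3: p is false, Dia p is true, so p or Dia p is true.
      At w3: Dia p requires p at some successor in {w0, w1, w3, w4}.
        p holds at w0, so Dia p is true at w3.
Satisfying worlds: none.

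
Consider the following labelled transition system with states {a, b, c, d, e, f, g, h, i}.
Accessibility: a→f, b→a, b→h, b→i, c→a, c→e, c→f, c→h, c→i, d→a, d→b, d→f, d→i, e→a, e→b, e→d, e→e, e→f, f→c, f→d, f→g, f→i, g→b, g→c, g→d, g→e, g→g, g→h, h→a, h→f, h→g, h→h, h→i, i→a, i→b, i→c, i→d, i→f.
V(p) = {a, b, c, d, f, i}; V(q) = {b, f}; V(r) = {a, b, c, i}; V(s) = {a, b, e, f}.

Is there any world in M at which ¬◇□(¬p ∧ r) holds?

Yes

Let φ = ¬◇□(¬p ∧ r). Evaluate φ at each world:
  a (successors {f}): φ is true.
  b (successors {a, h, i}): φ is true.
  c (successors {a, e, f, h, i}): φ is true.
  d (successors {a, b, f, i}): φ is true.
  e (successors {a, b, d, e, f}): φ is true.
  f (successors {c, d, g, i}): φ is true.
  g (successors {b, c, d, e, g, h}): φ is true.
  h (successors {a, f, g, h, i}): φ is true.
  i (successors {a, b, c, d, f}): φ is true.
Detail at a (witness):
  At a: ◇□(¬p ∧ r) is false, so ¬◇□(¬p ∧ r) is true.
    At a: ◇□(¬p ∧ r) requires □(¬p ∧ r) at some successor in {f}.
      At f: □(¬p ∧ r) is false.
    So ◇□(¬p ∧ r) is false at a.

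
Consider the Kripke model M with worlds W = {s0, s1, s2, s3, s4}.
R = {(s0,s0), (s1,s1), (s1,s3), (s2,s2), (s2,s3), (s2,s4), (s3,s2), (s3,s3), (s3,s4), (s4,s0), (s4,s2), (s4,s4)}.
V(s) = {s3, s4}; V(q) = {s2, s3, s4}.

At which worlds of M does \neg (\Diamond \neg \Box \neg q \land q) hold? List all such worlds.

s0, s1

Let φ = \neg (\Diamond \neg \Box \neg q \land q). Evaluate φ at each world:
  s0 (successors {s0}): φ is true.
  s1 (successors {s1, s3}): φ is true.
  s2 (successors {s2, s3, s4}): φ is false.
  s3 (successors {s2, s3, s4}): φ is false.
  s4 (successors {s0, s2, s4}): φ is false.
For instance, at s4:
  At s4: \Diamond \neg \Box \neg q \land q is true, so \neg (\Diamond \neg \Box \neg q \land q) is false.
    At s4: \Diamond \neg \Box \neg q is true, q is true, so \Diamond \neg \Box \neg q \land q is true.
      At s4: \Diamond \neg \Box \neg q requires \neg \Box \neg q at some successor in {s0, s2, s4}.
        \neg \Box \neg q holds at s2, so \Diamond \neg \Box \neg q is true at s4.
Satisfying worlds: {s0, s1}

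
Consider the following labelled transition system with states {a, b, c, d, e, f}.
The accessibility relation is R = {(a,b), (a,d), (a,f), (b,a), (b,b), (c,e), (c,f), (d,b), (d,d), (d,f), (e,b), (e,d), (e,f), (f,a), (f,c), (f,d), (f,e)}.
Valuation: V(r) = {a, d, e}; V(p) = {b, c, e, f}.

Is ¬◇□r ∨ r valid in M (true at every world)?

Let φ = ¬◇□r ∨ r. Evaluate φ at each world:
  a (successors {b, d, f}): φ is true.
  b (successors {a, b}): φ is true.
  c (successors {e, f}): φ is true.
  d (successors {b, d, f}): φ is true.
  e (successors {b, d, f}): φ is true.
  f (successors {a, c, d, e}): φ is true.
For instance, at b:
  At b: ¬◇□r is true, r is false, so ¬◇□r ∨ r is true.
    At b: ◇□r is false, so ¬◇□r is true.
      At b: ◇□r requires □r at some successor in {a, b}.
        At a: □r is false.
        At b: □r is false.
      So ◇□r is false at b.

Yes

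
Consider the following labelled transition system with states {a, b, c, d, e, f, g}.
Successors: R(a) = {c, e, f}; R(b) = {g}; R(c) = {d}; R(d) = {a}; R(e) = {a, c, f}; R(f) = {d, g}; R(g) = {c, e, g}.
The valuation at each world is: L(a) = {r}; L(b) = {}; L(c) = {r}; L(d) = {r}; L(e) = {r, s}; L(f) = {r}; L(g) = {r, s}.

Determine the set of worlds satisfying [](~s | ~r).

c, d, e

Let φ = [](~s | ~r). Evaluate φ at each world:
  a (successors {c, e, f}): φ is false.
  b (successors {g}): φ is false.
  c (successors {d}): φ is true.
  d (successors {a}): φ is true.
  e (successors {a, c, f}): φ is true.
  f (successors {d, g}): φ is false.
  g (successors {c, e, g}): φ is false.
For instance, at c:
  At c: [](~s | ~r) requires ~s | ~r at every successor {d}.
    At d: ~s | ~r is true.
  So [](~s | ~r) is true at c.
Satisfying worlds: {c, d, e}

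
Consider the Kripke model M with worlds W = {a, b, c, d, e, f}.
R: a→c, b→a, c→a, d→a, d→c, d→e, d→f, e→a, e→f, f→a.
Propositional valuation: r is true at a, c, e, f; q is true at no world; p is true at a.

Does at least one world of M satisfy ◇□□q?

No

Let φ = ◇□□q. Evaluate φ at each world:
  a (successors {c}): φ is false.
  b (successors {a}): φ is false.
  c (successors {a}): φ is false.
  d (successors {a, c, e, f}): φ is false.
  e (successors {a, f}): φ is false.
  f (successors {a}): φ is false.
For instance, at b:
  At b: ◇□□q requires □□q at some successor in {a}.
    At a: □□q is false.
  So ◇□□q is false at b.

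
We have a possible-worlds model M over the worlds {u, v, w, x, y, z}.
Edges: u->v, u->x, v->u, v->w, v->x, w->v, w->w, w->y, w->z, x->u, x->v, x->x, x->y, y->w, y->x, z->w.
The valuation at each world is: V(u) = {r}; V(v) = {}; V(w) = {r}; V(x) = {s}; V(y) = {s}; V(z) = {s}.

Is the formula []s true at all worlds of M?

Recall that []ψ holds at a world iff ψ holds at every accessible world, and <>ψ holds iff ψ holds at some accessible world.
Let φ = []s. Evaluate φ at each world:
  u (successors {v, x}): φ is false.
  v (successors {u, w, x}): φ is false.
  w (successors {v, w, y, z}): φ is false.
  x (successors {u, v, x, y}): φ is false.
  y (successors {w, x}): φ is false.
  z (successors {w}): φ is false.
Detail at u (counterexample):
  At u: []s requires s at every successor {v, x}.
    s fails at v, so []s is false at u.

No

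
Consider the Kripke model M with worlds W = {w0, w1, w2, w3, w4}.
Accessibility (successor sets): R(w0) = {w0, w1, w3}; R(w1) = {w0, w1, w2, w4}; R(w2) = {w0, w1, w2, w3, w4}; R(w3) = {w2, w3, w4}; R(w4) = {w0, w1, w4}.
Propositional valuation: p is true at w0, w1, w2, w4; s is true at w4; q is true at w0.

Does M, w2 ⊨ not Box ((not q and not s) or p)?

No

At w2: Box ((not q and not s) or p) is true, so not Box ((not q and not s) or p) is false.
  At w2: Box ((not q and not s) or p) requires (not q and not s) or p at every successor {w0, w1, w2, w3, w4}.
    At w0: (not q and not s) or p is true.
    At w1: (not q and not s) or p is true.
    At w2: (not q and not s) or p is true.
    At w3: (not q and not s) or p is true.
    At w4: (not q and not s) or p is true.
  So Box ((not q and not s) or p) is true at w2.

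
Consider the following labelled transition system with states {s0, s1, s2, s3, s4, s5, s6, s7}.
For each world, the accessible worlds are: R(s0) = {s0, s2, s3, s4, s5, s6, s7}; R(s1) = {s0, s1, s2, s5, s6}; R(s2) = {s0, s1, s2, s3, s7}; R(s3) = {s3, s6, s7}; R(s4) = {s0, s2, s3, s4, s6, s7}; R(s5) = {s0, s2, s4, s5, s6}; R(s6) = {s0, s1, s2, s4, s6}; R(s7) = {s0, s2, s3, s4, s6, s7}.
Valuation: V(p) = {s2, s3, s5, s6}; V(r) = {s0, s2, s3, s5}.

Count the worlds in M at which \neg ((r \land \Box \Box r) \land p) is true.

8

Let φ = \neg ((r \land \Box \Box r) \land p). Evaluate φ at each world:
  s0 (successors {s0, s2, s3, s4, s5, s6, s7}): φ is true.
  s1 (successors {s0, s1, s2, s5, s6}): φ is true.
  s2 (successors {s0, s1, s2, s3, s7}): φ is true.
  s3 (successors {s3, s6, s7}): φ is true.
  s4 (successors {s0, s2, s3, s4, s6, s7}): φ is true.
  s5 (successors {s0, s2, s4, s5, s6}): φ is true.
  s6 (successors {s0, s1, s2, s4, s6}): φ is true.
  s7 (successors {s0, s2, s3, s4, s6, s7}): φ is true.
For instance, at s4:
  At s4: (r \land \Box \Box r) \land p is false, so \neg ((r \land \Box \Box r) \land p) is true.
    At s4: r \land \Box \Box r is false, p is false, so (r \land \Box \Box r) \land p is false.
      At s4: r is false, \Box \Box r is false, so r \land \Box \Box r is false.
Satisfying worlds: {s0, s1, s2, s3, s4, s5, s6, s7}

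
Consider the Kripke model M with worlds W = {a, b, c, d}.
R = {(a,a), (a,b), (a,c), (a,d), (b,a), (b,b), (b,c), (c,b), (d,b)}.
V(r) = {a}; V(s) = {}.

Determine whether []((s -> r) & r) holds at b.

No

At b: []((s -> r) & r) requires (s -> r) & r at every successor {a, b, c}.
  (s -> r) & r fails at b, so []((s -> r) & r) is false at b.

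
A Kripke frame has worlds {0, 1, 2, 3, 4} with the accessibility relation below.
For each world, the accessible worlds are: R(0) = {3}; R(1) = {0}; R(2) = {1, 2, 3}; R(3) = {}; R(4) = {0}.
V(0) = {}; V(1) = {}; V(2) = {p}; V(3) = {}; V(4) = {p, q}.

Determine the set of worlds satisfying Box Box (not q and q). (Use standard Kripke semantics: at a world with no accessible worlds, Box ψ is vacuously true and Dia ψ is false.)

0, 3

Recall that Box ψ holds at a world iff ψ holds at every accessible world, and Dia ψ holds iff ψ holds at some accessible world.
Let φ = Box Box (not q and q). Evaluate φ at each world:
  0 (successors {3}): φ is true.
  1 (successors {0}): φ is false.
  2 (successors {1, 2, 3}): φ is false.
  3 (successors ∅): φ is true.
  4 (successors {0}): φ is false.
For instance, at 1:
  At 1: Box Box (not q and q) requires Box (not q and q) at every successor {0}.
    Box (not q and q) fails at 0, so Box Box (not q and q) is false at 1.
      At 0: Box (not q and q) requires not q and q at every successor {3}.
        not q and q fails at 3, so Box (not q and q) is false at 0.
Satisfying worlds: {0, 3}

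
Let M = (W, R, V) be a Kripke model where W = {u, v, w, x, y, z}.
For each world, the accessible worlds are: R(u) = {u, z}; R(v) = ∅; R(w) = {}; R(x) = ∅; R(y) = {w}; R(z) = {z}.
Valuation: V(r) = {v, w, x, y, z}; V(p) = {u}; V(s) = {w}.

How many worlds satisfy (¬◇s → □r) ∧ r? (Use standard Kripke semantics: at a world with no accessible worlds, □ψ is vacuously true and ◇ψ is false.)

Let φ = (¬◇s → □r) ∧ r. Evaluate φ at each world:
  u (successors {u, z}): φ is false.
  v (successors ∅): φ is true.
  w (successors ∅): φ is true.
  x (successors ∅): φ is true.
  y (successors {w}): φ is true.
  z (successors {z}): φ is true.
For instance, at u:
  At u: ¬◇s → □r is false, r is false, so (¬◇s → □r) ∧ r is false.
    At u: ¬◇s is true, □r is false, so ¬◇s → □r is false.
      At u: ◇s is false, so ¬◇s is true.
      At u: □r requires r at every successor {u, z}.
        r fails at u, so □r is false at u.
Satisfying worlds: {v, w, x, y, z}

5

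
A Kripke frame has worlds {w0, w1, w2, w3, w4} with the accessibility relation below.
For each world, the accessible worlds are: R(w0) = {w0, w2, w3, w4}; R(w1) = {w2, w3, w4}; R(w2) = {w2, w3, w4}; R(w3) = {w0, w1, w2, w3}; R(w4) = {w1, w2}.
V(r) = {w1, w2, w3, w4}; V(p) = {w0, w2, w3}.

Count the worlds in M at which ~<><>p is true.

Let φ = ~<><>p. Evaluate φ at each world:
  w0 (successors {w0, w2, w3, w4}): φ is false.
  w1 (successors {w2, w3, w4}): φ is false.
  w2 (successors {w2, w3, w4}): φ is false.
  w3 (successors {w0, w1, w2, w3}): φ is false.
  w4 (successors {w1, w2}): φ is false.
For instance, at w1:
  At w1: <><>p is true, so ~<><>p is false.
    At w1: <><>p requires <>p at some successor in {w2, w3, w4}.
      <>p holds at w2, so <><>p is true at w1.
Satisfying worlds: none.

0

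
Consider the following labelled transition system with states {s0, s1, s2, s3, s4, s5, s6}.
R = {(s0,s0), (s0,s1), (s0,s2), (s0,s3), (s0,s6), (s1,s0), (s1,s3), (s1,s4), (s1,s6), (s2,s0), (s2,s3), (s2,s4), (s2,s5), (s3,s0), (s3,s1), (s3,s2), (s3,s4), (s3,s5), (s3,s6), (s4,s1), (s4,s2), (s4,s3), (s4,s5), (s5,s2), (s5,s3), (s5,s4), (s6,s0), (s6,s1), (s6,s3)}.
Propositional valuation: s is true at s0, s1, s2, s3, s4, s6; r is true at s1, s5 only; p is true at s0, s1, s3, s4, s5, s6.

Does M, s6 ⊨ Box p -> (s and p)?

Recall that Box ψ holds at a world iff ψ holds at every accessible world, and Dia ψ holds iff ψ holds at some accessible world.
At s6: Box p is true, s and p is true, so Box p -> (s and p) is true.
  At s6: Box p requires p at every successor {s0, s1, s3}.
    At s0: p is true.
    At s1: p is true.
    At s3: p is true.
  So Box p is true at s6.

Yes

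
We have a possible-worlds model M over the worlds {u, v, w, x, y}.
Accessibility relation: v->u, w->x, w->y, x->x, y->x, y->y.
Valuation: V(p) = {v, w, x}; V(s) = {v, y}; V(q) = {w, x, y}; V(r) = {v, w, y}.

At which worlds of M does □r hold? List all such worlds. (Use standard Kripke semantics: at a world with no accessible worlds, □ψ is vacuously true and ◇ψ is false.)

Let φ = □r. Evaluate φ at each world:
  u (successors ∅): φ is true.
  v (successors {u}): φ is false.
  w (successors {x, y}): φ is false.
  x (successors {x}): φ is false.
  y (successors {x, y}): φ is false.
For instance, at y:
  At y: □r requires r at every successor {x, y}.
    r fails at x, so □r is false at y.
Satisfying worlds: {u}

u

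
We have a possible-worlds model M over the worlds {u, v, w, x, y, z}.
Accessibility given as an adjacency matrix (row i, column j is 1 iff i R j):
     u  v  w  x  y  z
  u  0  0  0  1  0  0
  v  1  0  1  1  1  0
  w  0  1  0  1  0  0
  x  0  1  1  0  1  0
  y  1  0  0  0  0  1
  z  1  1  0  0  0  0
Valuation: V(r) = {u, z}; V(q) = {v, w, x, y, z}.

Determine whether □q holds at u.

Yes

At u: □q requires q at every successor {x}.
  At x: q is true.
So □q is true at u.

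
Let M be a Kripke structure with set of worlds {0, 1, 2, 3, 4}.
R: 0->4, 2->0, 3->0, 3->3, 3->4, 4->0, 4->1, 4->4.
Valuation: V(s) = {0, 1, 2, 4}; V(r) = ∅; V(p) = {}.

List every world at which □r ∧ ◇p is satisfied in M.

Let φ = □r ∧ ◇p. Evaluate φ at each world:
  0 (successors {4}): φ is false.
  1 (successors ∅): φ is false.
  2 (successors {0}): φ is false.
  3 (successors {0, 3, 4}): φ is false.
  4 (successors {0, 1, 4}): φ is false.
For instance, at 0:
  At 0: □r is false, ◇p is false, so □r ∧ ◇p is false.
    At 0: □r requires r at every successor {4}.
      r fails at 4, so □r is false at 0.
    At 0: ◇p requires p at some successor in {4}.
      At 4: p is false.
    So ◇p is false at 0.
Satisfying worlds: none.

none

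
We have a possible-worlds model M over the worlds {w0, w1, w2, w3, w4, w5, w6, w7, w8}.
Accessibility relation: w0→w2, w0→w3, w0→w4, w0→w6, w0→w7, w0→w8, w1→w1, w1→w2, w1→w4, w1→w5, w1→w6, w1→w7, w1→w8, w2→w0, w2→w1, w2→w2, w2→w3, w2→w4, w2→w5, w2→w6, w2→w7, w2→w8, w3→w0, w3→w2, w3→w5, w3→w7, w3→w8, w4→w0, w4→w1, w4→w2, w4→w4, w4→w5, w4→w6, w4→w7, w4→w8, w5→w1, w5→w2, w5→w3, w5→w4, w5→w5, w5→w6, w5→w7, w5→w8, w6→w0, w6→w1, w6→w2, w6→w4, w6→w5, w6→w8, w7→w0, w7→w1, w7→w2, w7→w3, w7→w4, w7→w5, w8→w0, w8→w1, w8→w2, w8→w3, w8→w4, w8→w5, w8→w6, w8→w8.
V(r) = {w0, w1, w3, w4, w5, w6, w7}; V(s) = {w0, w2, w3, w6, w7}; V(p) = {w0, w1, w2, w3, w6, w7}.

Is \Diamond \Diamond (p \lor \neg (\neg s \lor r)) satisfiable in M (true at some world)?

Let φ = \Diamond \Diamond (p \lor \neg (\neg s \lor r)). Evaluate φ at each world:
  w0 (successors {w2, w3, w4, w6, w7, w8}): φ is true.
  w1 (successors {w1, w2, w4, w5, w6, w7, w8}): φ is true.
  w2 (successors {w0, w1, w2, w3, w4, w5, w6, w7, w8}): φ is true.
  w3 (successors {w0, w2, w5, w7, w8}): φ is true.
  w4 (successors {w0, w1, w2, w4, w5, w6, w7, w8}): φ is true.
  w5 (successors {w1, w2, w3, w4, w5, w6, w7, w8}): φ is true.
  w6 (successors {w0, w1, w2, w4, w5, w8}): φ is true.
  w7 (successors {w0, w1, w2, w3, w4, w5}): φ is true.
  w8 (successors {w0, w1, w2, w3, w4, w5, w6, w8}): φ is true.
Detail at w0 (witness):
  At w0: \Diamond \Diamond (p \lor \neg (\neg s \lor r)) requires \Diamond (p \lor \neg (\neg s \lor r)) at some successor in {w2, w3, w4, w6, w7, w8}.
    \Diamond (p \lor \neg (\neg s \lor r)) holds at w2, so \Diamond \Diamond (p \lor \neg (\neg s \lor r)) is true at w0.
      At w2: \Diamond (p \lor \neg (\neg s \lor r)) requires p \lor \neg (\neg s \lor r) at some successor in {w0, w1, w2, w3, w4, w5, w6, w7, w8}.
        p \lor \neg (\neg s \lor r) holds at w0, so \Diamond (p \lor \neg (\neg s \lor r)) is true at w2.

Yes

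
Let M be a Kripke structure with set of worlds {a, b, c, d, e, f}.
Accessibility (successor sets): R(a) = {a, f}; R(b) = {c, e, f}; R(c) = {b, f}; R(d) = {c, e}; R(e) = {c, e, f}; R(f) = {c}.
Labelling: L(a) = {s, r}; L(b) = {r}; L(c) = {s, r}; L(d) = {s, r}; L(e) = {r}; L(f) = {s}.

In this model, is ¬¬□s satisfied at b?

No

At b: ¬□s is true, so ¬¬□s is false.
  At b: □s is false, so ¬□s is true.
    At b: □s requires s at every successor {c, e, f}.
      s fails at e, so □s is false at b.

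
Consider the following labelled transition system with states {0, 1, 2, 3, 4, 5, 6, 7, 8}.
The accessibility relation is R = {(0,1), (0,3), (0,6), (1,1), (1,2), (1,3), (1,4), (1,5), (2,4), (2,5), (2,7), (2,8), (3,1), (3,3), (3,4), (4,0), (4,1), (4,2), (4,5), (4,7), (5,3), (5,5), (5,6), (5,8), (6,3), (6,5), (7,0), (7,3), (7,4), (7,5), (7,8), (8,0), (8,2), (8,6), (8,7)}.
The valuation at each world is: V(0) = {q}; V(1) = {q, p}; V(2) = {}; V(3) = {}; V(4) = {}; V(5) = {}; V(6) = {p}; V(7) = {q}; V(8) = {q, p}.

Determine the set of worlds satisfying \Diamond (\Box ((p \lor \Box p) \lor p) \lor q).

0, 1, 2, 3, 4, 5, 7, 8

Let φ = \Diamond (\Box ((p \lor \Box p) \lor p) \lor q). Evaluate φ at each world:
  0 (successors {1, 3, 6}): φ is true.
  1 (successors {1, 2, 3, 4, 5}): φ is true.
  2 (successors {4, 5, 7, 8}): φ is true.
  3 (successors {1, 3, 4}): φ is true.
  4 (successors {0, 1, 2, 5, 7}): φ is true.
  5 (successors {3, 5, 6, 8}): φ is true.
  6 (successors {3, 5}): φ is false.
  7 (successors {0, 3, 4, 5, 8}): φ is true.
  8 (successors {0, 2, 6, 7}): φ is true.
For instance, at 3:
  At 3: \Diamond (\Box ((p \lor \Box p) \lor p) \lor q) requires \Box ((p \lor \Box p) \lor p) \lor q at some successor in {1, 3, 4}.
    \Box ((p \lor \Box p) \lor p) \lor q holds at 1, so \Diamond (\Box ((p \lor \Box p) \lor p) \lor q) is true at 3.
      At 1: \Box ((p \lor \Box p) \lor p) is false, q is true, so \Box ((p \lor \Box p) \lor p) \lor q is true.
Satisfying worlds: {0, 1, 2, 3, 4, 5, 7, 8}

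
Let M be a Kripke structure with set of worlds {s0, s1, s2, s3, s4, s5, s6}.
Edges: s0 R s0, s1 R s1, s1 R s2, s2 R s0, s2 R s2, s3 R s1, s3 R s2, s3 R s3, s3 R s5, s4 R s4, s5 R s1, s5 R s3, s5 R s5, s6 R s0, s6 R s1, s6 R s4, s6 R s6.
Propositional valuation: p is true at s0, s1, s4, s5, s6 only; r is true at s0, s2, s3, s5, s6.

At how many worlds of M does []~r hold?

1

Let φ = []~r. Evaluate φ at each world:
  s0 (successors {s0}): φ is false.
  s1 (successors {s1, s2}): φ is false.
  s2 (successors {s0, s2}): φ is false.
  s3 (successors {s1, s2, s3, s5}): φ is false.
  s4 (successors {s4}): φ is true.
  s5 (successors {s1, s3, s5}): φ is false.
  s6 (successors {s0, s1, s4, s6}): φ is false.
For instance, at s1:
  At s1: []~r requires ~r at every successor {s1, s2}.
    ~r fails at s2, so []~r is false at s1.
Satisfying worlds: {s4}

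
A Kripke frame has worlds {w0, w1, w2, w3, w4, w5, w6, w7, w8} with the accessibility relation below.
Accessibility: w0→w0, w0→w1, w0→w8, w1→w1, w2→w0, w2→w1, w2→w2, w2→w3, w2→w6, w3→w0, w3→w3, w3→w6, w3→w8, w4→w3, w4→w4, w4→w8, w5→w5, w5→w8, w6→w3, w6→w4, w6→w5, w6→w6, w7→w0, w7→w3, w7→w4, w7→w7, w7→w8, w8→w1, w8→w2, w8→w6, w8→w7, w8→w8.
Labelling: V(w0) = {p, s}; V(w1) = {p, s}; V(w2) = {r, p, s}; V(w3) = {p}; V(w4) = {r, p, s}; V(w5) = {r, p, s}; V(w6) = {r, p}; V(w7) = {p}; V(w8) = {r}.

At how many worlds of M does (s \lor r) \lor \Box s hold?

7

Let φ = (s \lor r) \lor \Box s. Evaluate φ at each world:
  w0 (successors {w0, w1, w8}): φ is true.
  w1 (successors {w1}): φ is true.
  w2 (successors {w0, w1, w2, w3, w6}): φ is true.
  w3 (successors {w0, w3, w6, w8}): φ is false.
  w4 (successors {w3, w4, w8}): φ is true.
  w5 (successors {w5, w8}): φ is true.
  w6 (successors {w3, w4, w5, w6}): φ is true.
  w7 (successors {w0, w3, w4, w7, w8}): φ is false.
  w8 (successors {w1, w2, w6, w7, w8}): φ is true.
For instance, at w8:
  At w8: s \lor r is true, \Box s is false, so (s \lor r) \lor \Box s is true.
    At w8: \Box s requires s at every successor {w1, w2, w6, w7, w8}.
      s fails at w6, so \Box s is false at w8.
Satisfying worlds: {w0, w1, w2, w4, w5, w6, w8}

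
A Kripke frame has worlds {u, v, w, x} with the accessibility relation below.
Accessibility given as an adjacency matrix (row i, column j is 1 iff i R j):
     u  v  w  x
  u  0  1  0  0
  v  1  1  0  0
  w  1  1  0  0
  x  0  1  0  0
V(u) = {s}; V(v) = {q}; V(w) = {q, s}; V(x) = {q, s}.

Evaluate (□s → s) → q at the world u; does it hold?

At u: □s → s is true, q is false, so (□s → s) → q is false.
  At u: □s is false, s is true, so □s → s is true.
    At u: □s requires s at every successor {v}.
      s fails at v, so □s is false at u.

No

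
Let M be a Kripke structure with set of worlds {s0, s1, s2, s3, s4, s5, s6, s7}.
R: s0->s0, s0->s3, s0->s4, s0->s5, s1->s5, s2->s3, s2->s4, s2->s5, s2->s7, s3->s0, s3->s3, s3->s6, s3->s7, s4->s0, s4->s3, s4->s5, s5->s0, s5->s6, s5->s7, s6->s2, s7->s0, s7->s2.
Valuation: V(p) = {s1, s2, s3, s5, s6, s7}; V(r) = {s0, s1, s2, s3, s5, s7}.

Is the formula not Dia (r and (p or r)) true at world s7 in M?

At s7: Dia (r and (p or r)) is true, so not Dia (r and (p or r)) is false.
  At s7: Dia (r and (p or r)) requires r and (p or r) at some successor in {s0, s2}.
    r and (p or r) holds at s0, so Dia (r and (p or r)) is true at s7.

No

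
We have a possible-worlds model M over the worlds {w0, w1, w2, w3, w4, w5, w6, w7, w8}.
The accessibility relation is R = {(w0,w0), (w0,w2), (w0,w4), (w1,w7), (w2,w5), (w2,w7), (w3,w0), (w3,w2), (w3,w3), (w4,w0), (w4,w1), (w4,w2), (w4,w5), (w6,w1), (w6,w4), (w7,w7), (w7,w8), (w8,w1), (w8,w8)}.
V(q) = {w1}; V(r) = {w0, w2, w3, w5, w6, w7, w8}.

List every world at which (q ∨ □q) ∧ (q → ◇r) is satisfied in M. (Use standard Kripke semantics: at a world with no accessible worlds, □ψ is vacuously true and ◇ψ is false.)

Recall that □ψ holds at a world iff ψ holds at every accessible world, and ◇ψ holds iff ψ holds at some accessible world.
Let φ = (q ∨ □q) ∧ (q → ◇r). Evaluate φ at each world:
  w0 (successors {w0, w2, w4}): φ is false.
  w1 (successors {w7}): φ is true.
  w2 (successors {w5, w7}): φ is false.
  w3 (successors {w0, w2, w3}): φ is false.
  w4 (successors {w0, w1, w2, w5}): φ is false.
  w5 (successors ∅): φ is true.
  w6 (successors {w1, w4}): φ is false.
  w7 (successors {w7, w8}): φ is false.
  w8 (successors {w1, w8}): φ is false.
For instance, at w4:
  At w4: q ∨ □q is false, q → ◇r is true, so (q ∨ □q) ∧ (q → ◇r) is false.
    At w4: q is false, □q is false, so q ∨ □q is false.
      At w4: □q requires q at every successor {w0, w1, w2, w5}.
        q fails at w0, so □q is false at w4.
    At w4: q is false, ◇r is true, so q → ◇r is true.
      At w4: ◇r requires r at some successor in {w0, w1, w2, w5}.
        r holds at w0, so ◇r is true at w4.
Satisfying worlds: {w1, w5}

w1, w5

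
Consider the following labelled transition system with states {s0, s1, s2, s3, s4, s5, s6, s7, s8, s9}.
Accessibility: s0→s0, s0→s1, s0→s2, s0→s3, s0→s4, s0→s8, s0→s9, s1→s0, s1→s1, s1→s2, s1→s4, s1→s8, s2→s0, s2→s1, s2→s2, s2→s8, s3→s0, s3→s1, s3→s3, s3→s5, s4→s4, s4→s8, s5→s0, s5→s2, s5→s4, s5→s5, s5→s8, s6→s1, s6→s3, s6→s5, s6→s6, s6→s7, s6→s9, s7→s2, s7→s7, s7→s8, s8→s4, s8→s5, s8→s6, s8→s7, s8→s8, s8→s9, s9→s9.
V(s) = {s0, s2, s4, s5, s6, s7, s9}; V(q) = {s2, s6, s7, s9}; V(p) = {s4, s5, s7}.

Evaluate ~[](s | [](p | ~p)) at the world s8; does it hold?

At s8: [](s | [](p | ~p)) is true, so ~[](s | [](p | ~p)) is false.
  At s8: [](s | [](p | ~p)) requires s | [](p | ~p) at every successor {s4, s5, s6, s7, s8, s9}.
    At s4: s | [](p | ~p) is true.
    At s5: s | [](p | ~p) is true.
    At s6: s | [](p | ~p) is true.
    At s7: s | [](p | ~p) is true.
    At s8: s | [](p | ~p) is true.
    At s9: s | [](p | ~p) is true.
  So [](s | [](p | ~p)) is true at s8.

No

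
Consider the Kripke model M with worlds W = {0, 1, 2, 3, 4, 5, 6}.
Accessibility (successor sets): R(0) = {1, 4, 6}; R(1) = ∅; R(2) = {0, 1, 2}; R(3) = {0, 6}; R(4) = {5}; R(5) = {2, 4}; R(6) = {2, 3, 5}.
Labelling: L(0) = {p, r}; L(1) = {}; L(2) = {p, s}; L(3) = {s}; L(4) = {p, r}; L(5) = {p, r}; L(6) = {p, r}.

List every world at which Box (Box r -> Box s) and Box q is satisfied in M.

1

Let φ = Box (Box r -> Box s) and Box q. Evaluate φ at each world:
  0 (successors {1, 4, 6}): φ is false.
  1 (successors ∅): φ is true.
  2 (successors {0, 1, 2}): φ is false.
  3 (successors {0, 6}): φ is false.
  4 (successors {5}): φ is false.
  5 (successors {2, 4}): φ is false.
  6 (successors {2, 3, 5}): φ is false.
For instance, at 3:
  At 3: Box (Box r -> Box s) is true, Box q is false, so Box (Box r -> Box s) and Box q is false.
    At 3: Box (Box r -> Box s) requires Box r -> Box s at every successor {0, 6}.
      At 0: Box r -> Box s is true.
      At 6: Box r -> Box s is true.
    So Box (Box r -> Box s) is true at 3.
    At 3: Box q requires q at every successor {0, 6}.
      q fails at 0, so Box q is false at 3.
Satisfying worlds: {1}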